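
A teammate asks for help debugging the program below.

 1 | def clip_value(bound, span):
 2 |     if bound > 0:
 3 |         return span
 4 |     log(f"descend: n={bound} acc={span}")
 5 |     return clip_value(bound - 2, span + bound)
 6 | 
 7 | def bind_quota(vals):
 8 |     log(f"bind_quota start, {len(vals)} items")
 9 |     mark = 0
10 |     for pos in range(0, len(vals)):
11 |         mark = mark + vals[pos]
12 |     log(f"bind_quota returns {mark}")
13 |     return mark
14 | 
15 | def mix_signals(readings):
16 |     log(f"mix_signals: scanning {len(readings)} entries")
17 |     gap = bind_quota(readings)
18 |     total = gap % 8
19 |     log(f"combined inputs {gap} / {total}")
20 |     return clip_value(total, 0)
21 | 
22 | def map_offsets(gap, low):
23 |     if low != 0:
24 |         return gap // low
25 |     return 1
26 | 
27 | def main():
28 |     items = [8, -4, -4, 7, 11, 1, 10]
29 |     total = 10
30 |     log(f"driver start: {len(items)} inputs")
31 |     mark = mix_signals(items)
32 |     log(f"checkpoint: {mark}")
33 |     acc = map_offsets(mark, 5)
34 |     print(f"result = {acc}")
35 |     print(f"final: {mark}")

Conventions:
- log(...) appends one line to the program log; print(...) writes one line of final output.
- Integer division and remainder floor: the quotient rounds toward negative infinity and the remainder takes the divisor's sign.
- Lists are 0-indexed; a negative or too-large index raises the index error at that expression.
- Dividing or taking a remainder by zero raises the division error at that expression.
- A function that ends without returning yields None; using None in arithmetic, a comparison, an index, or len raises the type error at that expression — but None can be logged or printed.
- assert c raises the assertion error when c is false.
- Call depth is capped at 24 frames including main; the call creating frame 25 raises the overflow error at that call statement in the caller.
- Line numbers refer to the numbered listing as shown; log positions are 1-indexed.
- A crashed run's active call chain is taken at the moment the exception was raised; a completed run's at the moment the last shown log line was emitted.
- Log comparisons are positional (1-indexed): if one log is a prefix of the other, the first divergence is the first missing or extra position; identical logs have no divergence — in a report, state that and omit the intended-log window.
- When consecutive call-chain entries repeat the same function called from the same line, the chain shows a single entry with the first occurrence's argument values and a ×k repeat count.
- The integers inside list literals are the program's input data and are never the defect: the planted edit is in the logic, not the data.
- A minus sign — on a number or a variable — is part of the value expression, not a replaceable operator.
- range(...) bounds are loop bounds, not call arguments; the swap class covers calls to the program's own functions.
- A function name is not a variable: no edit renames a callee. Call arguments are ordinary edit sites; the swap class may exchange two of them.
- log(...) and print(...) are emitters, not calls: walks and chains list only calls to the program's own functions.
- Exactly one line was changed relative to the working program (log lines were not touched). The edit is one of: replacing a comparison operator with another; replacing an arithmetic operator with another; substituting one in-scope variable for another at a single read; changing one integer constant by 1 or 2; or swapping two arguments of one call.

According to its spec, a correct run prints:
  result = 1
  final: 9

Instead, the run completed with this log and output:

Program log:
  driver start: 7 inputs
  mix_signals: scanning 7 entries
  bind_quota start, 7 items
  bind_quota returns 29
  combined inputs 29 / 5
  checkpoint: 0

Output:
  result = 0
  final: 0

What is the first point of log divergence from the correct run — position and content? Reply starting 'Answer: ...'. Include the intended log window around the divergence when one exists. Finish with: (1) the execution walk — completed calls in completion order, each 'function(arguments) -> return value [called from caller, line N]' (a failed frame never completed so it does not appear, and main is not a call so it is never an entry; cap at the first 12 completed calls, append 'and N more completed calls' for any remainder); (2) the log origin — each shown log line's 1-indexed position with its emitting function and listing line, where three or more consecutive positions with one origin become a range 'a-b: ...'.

Answer: position 6; shown 'checkpoint: 0' vs intended 'descend: n=5 acc=0'.
Intended log window:
  4: bind_quota returns 29
  5: combined inputs 29 / 5
  6: descend: n=5 acc=0
  7: descend: n=3 acc=5
Execution walk:
  bind_quota([8, -4, -4, 7, 11, 1, 10]) -> 29  [called from mix_signals, line 17]
  clip_value(5, 0) -> 0  [called from mix_signals, line 20]
  mix_signals([8, -4, -4, 7, 11, 1, 10]) -> 0  [called from main, line 31]
  map_offsets(0, 5) -> 0  [called from main, line 33]
Origin of each log line:
  1: logged in main at line 30
  2: logged in mix_signals at line 16
  3: logged in bind_quota at line 8
  4: logged in bind_quota at line 12
  5: logged in mix_signals at line 19
  6: logged in main at line 32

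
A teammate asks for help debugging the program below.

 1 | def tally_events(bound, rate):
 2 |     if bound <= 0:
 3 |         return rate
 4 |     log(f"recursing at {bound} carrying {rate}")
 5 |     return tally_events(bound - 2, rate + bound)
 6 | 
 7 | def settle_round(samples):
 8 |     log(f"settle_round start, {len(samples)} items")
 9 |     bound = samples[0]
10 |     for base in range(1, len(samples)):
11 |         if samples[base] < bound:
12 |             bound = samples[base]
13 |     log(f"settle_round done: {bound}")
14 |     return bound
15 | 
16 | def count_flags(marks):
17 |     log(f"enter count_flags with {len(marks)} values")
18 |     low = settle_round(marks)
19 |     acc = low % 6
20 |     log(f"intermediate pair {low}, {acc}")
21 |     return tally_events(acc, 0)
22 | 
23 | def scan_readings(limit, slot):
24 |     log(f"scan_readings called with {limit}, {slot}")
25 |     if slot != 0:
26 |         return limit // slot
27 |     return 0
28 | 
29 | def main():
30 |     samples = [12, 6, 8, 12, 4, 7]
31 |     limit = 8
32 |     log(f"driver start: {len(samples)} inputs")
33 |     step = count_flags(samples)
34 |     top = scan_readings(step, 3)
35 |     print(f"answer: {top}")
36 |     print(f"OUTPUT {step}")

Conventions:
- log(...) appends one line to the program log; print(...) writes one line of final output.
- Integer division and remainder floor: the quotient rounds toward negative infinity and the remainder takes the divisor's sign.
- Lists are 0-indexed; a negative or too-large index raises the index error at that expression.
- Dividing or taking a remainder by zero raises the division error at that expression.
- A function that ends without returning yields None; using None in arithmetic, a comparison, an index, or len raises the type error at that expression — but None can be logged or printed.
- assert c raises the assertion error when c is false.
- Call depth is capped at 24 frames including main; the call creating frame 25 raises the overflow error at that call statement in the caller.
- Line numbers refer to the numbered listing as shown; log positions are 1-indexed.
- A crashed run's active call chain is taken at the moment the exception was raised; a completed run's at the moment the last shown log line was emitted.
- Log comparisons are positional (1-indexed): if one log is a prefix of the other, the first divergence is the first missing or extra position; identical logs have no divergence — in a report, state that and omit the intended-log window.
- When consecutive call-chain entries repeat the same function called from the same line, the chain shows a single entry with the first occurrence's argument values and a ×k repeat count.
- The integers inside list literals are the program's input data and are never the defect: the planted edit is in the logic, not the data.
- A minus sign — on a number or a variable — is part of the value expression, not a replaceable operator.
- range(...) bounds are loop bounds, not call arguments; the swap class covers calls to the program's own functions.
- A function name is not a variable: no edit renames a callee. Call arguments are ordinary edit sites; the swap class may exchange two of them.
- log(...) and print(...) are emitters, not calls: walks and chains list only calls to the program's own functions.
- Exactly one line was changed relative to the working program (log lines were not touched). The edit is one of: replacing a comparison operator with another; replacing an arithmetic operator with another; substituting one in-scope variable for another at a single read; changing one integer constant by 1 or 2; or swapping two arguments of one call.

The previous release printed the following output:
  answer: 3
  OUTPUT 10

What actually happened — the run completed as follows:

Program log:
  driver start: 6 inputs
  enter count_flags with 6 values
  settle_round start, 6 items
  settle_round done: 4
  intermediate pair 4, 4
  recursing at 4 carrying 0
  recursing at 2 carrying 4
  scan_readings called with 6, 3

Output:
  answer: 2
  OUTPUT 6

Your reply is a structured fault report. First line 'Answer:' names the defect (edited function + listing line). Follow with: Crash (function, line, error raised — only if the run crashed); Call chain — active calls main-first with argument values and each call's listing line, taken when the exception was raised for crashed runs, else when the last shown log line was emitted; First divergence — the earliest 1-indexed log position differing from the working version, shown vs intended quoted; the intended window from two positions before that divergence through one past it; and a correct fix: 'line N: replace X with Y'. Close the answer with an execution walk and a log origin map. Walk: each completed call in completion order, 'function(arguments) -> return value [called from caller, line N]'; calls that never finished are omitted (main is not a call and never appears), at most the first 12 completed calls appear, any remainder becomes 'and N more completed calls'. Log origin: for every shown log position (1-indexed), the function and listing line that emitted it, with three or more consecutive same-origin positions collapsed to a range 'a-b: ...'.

Answer: the defect is in tally_events at line 5.
Core observation: At log position 7 the runs split — shown 'recursing at 2 carrying 4', but the working version logs 'recursing at 3 carrying 4'.
Call chain: main -> scan_readings(6, 3) (called at line 34).
First divergence: position 7; shown 'recursing at 2 carrying 4' vs intended 'recursing at 3 carrying 4'.
Intended log window:
  5: intermediate pair 4, 4
  6: recursing at 4 carrying 0
  7: recursing at 3 carrying 4
  8: recursing at 2 carrying 7
Execution walk:
  settle_round([12, 6, 8, 12, 4, 7]) -> 4  [called from count_flags, line 18]
  tally_events(0, 6) -> 6  [called from tally_events, line 5]
  tally_events(2, 4) -> 6  [called from tally_events, line 5]
  tally_events(4, 0) -> 6  [called from count_flags, line 21]
  count_flags([12, 6, 8, 12, 4, 7]) -> 6  [called from main, line 33]
  scan_readings(6, 3) -> 2  [called from main, line 34]
Log origin:
  1: emitted by main (line 32)
  2: emitted by count_flags (line 17)
  3: emitted by settle_round (line 8)
  4: emitted by settle_round (line 13)
  5: emitted by count_flags (line 20)
  6: emitted by tally_events (line 4)
  7: emitted by tally_events (line 4)
  8: emitted by scan_readings (line 24)
A correct fix: line 5: replace `2` with `1`.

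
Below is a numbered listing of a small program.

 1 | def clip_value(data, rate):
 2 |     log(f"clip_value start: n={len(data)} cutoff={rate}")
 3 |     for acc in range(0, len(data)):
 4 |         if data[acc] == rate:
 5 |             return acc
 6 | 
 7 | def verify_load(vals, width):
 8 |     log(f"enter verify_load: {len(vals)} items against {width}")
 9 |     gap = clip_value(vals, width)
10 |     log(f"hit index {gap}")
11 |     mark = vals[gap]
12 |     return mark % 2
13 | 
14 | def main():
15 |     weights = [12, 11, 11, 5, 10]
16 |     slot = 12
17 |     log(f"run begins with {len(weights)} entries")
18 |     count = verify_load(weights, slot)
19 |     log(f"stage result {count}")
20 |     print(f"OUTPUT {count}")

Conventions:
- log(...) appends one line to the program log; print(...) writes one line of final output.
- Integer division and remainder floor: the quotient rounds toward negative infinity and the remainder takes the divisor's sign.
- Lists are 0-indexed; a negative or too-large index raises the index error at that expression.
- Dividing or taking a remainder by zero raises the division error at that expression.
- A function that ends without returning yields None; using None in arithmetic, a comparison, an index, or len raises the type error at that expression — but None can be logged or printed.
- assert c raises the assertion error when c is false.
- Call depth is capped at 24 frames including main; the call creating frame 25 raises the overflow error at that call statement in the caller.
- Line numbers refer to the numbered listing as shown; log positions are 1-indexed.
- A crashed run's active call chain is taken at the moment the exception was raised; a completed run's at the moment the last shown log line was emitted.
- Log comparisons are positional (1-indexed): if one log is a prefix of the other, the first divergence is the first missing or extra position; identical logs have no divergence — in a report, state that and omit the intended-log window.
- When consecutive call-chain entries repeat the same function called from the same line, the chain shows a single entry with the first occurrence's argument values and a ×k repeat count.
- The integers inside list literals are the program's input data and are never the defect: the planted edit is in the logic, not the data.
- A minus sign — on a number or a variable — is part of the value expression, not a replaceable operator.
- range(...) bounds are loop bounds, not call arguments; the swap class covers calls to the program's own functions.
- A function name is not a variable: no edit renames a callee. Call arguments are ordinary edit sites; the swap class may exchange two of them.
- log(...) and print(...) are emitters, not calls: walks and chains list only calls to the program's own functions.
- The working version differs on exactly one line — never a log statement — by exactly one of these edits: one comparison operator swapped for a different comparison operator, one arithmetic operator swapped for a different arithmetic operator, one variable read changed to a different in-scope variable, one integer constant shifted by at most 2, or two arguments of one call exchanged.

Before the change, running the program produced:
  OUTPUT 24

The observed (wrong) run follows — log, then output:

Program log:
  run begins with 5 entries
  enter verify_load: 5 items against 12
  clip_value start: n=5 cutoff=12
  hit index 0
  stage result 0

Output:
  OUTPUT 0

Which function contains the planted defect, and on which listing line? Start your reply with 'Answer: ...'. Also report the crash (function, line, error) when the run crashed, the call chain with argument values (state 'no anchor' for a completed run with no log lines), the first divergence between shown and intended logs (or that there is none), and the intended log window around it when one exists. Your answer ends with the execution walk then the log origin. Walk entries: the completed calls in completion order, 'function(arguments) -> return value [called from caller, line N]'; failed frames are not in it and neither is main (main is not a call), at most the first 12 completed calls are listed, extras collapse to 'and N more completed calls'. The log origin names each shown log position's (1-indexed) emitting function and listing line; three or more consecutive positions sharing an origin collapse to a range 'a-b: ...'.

Answer: the defect is in verify_load at line 12.
Key observation: Log line 5 is where behavior first shows: 'stage result 0' appears instead of 'stage result 24'.
Call chain: main.
First divergence: position 5 — shown 'stage result 0', intended 'stage result 24'.
Intended log window:
  3: clip_value start: n=5 cutoff=12
  4: hit index 0
  5: stage result 24
Execution walk:
  clip_value([12, 11, 11, 5, 10], 12) -> 0  [called from verify_load, line 9]
  verify_load([12, 11, 11, 5, 10], 12) -> 0  [called from main, line 18]
Log origins:
  1: logged in main at line 17
  2: logged in verify_load at line 8
  3: logged in clip_value at line 2
  4: logged in verify_load at line 10
  5: logged in main at line 19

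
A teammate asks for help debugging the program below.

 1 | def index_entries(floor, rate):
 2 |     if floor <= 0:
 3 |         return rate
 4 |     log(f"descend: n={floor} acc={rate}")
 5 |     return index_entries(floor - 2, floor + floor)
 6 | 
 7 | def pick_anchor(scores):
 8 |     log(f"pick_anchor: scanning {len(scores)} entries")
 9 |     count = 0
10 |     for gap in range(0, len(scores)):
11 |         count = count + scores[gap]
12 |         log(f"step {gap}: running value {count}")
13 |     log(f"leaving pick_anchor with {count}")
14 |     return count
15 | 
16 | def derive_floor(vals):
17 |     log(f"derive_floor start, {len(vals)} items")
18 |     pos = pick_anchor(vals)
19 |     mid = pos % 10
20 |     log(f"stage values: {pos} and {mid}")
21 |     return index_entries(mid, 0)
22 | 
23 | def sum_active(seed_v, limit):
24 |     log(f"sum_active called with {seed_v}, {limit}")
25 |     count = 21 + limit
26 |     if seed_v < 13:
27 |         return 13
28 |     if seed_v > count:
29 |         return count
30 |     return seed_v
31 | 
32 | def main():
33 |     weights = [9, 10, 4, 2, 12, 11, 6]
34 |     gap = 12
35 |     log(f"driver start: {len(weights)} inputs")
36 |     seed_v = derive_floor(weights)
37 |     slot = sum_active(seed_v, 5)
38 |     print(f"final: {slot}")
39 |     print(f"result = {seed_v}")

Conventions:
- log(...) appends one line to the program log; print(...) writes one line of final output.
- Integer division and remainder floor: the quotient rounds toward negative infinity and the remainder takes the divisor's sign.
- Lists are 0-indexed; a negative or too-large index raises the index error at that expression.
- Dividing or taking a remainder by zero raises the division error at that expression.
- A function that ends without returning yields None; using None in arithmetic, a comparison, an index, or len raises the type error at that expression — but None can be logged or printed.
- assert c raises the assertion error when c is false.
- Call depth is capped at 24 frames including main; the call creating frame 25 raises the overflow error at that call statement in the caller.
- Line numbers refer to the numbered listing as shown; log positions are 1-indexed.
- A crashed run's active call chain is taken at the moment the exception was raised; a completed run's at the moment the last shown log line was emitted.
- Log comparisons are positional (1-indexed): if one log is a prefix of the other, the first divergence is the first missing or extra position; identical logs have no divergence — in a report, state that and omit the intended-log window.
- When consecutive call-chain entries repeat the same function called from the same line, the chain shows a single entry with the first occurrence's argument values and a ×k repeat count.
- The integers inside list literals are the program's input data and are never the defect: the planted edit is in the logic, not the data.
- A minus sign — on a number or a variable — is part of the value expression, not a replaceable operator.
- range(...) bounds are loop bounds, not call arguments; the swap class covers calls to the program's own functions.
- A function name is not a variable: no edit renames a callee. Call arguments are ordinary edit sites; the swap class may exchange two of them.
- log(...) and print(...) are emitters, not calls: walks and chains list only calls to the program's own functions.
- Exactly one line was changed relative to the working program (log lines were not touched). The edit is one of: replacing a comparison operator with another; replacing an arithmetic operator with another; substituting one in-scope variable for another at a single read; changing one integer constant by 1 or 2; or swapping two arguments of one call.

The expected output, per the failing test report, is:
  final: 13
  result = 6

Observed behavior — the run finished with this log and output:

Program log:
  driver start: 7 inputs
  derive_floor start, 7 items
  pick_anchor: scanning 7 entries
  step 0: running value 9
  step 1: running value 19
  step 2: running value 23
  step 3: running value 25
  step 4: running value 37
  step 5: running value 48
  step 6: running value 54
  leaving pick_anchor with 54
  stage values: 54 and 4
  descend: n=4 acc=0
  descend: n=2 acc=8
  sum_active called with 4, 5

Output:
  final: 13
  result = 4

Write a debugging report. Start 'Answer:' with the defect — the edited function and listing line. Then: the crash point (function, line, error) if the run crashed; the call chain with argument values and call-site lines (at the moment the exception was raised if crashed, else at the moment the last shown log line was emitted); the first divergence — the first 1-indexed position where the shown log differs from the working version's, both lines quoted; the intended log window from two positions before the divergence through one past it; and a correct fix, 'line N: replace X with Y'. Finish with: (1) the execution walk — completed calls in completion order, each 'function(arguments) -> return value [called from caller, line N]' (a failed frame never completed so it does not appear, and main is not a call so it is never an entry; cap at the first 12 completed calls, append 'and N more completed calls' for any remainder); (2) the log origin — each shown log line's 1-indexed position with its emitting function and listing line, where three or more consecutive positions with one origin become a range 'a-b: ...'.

Answer: the defect is in index_entries at line 5.
Core observation: At log position 14 the runs split — shown 'descend: n=2 acc=8', but the working version logs 'descend: n=2 acc=4'.
Call chain: main -> sum_active(4, 5) (called at line 37).
First divergence: position 14 — shown 'descend: n=2 acc=8', intended 'descend: n=2 acc=4'.
Intended log window:
  12: stage values: 54 and 4
  13: descend: n=4 acc=0
  14: descend: n=2 acc=4
  15: sum_active called with 6, 5
Execution walk:
  pick_anchor([9, 10, 4, 2, 12, 11, 6]) -> 54  [called from derive_floor, line 18]
  index_entries(0, 4) -> 4  [called from index_entries, line 5]
  index_entries(2, 8) -> 4  [called from index_entries, line 5]
  index_entries(4, 0) -> 4  [called from derive_floor, line 21]
  derive_floor([9, 10, 4, 2, 12, 11, 6]) -> 4  [called from main, line 36]
  sum_active(4, 5) -> 13  [called from main, line 37]
Origin of each log line:
  1: from main, line 35
  2: from derive_floor, line 17
  3: from pick_anchor, line 8
  4-10: from pick_anchor, line 12
  11: from pick_anchor, line 13
  12: from derive_floor, line 20
  13: from index_entries, line 4
  14: from index_entries, line 4
  15: from sum_active, line 24
A correct fix: line 5: replace `floor + floor` with `rate + floor`.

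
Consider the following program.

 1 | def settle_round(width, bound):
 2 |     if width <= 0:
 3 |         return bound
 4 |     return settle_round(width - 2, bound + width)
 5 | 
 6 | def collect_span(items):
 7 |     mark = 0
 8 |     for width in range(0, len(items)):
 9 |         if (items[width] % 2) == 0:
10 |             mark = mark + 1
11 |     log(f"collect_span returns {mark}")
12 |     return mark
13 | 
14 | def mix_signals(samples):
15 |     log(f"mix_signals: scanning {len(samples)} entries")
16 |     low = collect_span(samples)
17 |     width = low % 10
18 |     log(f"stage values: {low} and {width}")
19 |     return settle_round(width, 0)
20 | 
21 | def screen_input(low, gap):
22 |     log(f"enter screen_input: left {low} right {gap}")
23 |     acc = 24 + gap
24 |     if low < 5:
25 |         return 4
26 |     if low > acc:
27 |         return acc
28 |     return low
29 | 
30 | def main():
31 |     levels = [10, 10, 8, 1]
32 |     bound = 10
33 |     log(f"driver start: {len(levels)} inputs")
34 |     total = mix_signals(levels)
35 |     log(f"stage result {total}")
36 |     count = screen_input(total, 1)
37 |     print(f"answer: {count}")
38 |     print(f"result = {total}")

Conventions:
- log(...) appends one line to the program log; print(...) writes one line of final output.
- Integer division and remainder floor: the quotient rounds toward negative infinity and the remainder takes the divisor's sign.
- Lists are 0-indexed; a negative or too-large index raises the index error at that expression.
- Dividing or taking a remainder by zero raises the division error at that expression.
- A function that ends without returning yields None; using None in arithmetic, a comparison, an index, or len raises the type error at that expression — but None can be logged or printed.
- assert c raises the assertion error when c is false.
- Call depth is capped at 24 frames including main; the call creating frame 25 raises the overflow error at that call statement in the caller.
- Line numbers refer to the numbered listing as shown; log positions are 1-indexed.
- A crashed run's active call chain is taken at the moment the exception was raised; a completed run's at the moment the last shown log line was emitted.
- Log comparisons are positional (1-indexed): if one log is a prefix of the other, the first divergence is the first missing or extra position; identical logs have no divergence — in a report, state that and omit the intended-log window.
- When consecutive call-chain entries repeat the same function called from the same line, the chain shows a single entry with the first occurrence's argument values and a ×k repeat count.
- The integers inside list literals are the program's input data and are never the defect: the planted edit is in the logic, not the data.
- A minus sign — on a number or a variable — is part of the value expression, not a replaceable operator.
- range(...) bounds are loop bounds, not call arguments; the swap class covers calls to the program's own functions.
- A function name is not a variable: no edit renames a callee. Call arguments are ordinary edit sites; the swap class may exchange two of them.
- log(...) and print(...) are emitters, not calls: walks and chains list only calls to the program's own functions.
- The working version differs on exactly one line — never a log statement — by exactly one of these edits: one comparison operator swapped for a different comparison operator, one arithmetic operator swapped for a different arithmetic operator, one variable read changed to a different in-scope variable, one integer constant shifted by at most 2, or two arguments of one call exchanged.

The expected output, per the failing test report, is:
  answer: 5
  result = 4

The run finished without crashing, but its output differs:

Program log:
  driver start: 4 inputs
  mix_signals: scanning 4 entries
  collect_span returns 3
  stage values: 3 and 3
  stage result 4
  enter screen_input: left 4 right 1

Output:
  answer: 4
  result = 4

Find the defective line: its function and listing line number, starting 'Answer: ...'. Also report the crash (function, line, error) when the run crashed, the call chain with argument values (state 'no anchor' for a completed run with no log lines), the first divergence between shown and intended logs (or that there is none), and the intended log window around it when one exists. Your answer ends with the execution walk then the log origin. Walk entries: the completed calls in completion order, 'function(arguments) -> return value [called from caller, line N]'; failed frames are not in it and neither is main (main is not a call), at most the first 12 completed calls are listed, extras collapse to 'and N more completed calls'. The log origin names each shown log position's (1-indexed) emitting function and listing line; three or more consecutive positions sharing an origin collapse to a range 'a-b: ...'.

Answer: the defect is in screen_input at line 25.
Core observation: Every logged value matches the working version; the printed result is what differs.
Call chain: main -> screen_input(4, 1) (called at line 36).
First divergence: none (the log streams are identical).
Execution walk:
  collect_span([10, 10, 8, 1]) -> 3  [called from mix_signals, line 16]
  settle_round(-1, 4) -> 4  [called from settle_round, line 4]
  settle_round(1, 3) -> 4  [called from settle_round, line 4]
  settle_round(3, 0) -> 4  [called from mix_signals, line 19]
  mix_signals([10, 10, 8, 1]) -> 4  [called from main, line 34]
  screen_input(4, 1) -> 4  [called from main, line 36]
Log origin:
  1: emitted by main (line 33)
  2: emitted by mix_signals (line 15)
  3: emitted by collect_span (line 11)
  4: emitted by mix_signals (line 18)
  5: emitted by main (line 35)
  6: emitted by screen_input (line 22)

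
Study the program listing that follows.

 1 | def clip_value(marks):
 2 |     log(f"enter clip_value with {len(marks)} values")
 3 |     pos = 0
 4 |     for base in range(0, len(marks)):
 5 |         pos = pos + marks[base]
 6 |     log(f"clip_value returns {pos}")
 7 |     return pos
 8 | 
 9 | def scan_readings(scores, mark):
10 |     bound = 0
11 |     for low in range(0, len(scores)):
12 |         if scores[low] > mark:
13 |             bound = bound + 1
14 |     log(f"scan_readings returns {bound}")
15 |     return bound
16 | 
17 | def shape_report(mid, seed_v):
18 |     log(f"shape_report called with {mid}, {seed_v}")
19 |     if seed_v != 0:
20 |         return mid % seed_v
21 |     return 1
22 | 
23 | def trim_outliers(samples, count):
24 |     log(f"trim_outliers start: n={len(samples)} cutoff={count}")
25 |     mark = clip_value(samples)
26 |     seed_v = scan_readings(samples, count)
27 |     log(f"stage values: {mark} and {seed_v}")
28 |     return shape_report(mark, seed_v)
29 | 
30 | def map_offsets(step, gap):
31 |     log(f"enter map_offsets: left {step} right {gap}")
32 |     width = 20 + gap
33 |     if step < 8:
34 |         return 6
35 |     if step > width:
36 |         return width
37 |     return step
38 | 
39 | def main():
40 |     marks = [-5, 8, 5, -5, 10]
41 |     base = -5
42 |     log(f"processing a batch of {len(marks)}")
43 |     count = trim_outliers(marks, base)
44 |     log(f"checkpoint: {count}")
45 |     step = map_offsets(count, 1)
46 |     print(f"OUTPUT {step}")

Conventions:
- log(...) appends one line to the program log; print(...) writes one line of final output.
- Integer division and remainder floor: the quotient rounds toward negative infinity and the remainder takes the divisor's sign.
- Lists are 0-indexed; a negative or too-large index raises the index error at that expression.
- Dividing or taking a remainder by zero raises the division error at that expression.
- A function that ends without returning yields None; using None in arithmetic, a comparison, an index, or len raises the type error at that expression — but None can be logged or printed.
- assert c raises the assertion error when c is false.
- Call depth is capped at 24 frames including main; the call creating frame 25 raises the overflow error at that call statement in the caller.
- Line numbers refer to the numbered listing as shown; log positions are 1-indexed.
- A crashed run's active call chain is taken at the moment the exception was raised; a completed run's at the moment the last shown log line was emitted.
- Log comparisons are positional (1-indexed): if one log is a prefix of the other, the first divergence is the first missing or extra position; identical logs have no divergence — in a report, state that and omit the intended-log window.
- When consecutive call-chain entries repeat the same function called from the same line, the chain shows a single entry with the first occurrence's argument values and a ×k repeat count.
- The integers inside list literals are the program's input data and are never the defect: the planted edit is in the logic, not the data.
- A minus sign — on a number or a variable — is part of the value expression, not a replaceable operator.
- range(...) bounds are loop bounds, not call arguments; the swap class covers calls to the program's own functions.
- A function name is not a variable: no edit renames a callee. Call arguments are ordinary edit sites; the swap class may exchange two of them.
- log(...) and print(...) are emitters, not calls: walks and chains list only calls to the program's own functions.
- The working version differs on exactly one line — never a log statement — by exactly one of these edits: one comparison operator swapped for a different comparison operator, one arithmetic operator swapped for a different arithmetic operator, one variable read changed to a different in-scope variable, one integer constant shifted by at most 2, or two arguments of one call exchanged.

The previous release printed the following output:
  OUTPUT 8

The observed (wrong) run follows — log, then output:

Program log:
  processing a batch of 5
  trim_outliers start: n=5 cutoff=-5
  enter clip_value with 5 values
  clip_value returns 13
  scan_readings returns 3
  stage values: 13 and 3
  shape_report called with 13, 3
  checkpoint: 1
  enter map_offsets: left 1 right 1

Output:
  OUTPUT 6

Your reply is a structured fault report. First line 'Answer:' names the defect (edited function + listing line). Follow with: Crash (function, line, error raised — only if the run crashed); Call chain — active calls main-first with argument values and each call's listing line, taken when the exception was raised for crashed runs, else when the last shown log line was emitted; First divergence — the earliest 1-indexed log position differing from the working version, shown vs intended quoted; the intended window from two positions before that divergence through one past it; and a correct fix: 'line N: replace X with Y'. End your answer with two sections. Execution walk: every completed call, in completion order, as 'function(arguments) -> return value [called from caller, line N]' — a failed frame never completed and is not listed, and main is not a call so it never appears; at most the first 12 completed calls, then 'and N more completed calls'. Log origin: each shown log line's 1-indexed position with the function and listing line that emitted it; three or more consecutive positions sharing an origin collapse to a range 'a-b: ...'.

Answer: the defect is in map_offsets at line 34.
Key observation: The two runs log identically and part ways only at the printed values.
Call chain: main -> map_offsets(1, 1) (called at line 45).
First divergence: there is none — every log position agrees.
Execution walk:
  clip_value([-5, 8, 5, -5, 10]) -> 13  [called from trim_outliers, line 25]
  scan_readings([-5, 8, 5, -5, 10], -5) -> 3  [called from trim_outliers, line 26]
  shape_report(13, 3) -> 1  [called from trim_outliers, line 28]
  trim_outliers([-5, 8, 5, -5, 10], -5) -> 1  [called from main, line 43]
  map_offsets(1, 1) -> 6  [called from main, line 45]
Origin of each log line:
  1 — main, line 42
  2 — trim_outliers, line 24
  3 — clip_value, line 2
  4 — clip_value, line 6
  5 — scan_readings, line 14
  6 — trim_outliers, line 27
  7 — shape_report, line 18
  8 — main, line 44
  9 — map_offsets, line 31
A correct fix: line 34: replace `6` with `8`.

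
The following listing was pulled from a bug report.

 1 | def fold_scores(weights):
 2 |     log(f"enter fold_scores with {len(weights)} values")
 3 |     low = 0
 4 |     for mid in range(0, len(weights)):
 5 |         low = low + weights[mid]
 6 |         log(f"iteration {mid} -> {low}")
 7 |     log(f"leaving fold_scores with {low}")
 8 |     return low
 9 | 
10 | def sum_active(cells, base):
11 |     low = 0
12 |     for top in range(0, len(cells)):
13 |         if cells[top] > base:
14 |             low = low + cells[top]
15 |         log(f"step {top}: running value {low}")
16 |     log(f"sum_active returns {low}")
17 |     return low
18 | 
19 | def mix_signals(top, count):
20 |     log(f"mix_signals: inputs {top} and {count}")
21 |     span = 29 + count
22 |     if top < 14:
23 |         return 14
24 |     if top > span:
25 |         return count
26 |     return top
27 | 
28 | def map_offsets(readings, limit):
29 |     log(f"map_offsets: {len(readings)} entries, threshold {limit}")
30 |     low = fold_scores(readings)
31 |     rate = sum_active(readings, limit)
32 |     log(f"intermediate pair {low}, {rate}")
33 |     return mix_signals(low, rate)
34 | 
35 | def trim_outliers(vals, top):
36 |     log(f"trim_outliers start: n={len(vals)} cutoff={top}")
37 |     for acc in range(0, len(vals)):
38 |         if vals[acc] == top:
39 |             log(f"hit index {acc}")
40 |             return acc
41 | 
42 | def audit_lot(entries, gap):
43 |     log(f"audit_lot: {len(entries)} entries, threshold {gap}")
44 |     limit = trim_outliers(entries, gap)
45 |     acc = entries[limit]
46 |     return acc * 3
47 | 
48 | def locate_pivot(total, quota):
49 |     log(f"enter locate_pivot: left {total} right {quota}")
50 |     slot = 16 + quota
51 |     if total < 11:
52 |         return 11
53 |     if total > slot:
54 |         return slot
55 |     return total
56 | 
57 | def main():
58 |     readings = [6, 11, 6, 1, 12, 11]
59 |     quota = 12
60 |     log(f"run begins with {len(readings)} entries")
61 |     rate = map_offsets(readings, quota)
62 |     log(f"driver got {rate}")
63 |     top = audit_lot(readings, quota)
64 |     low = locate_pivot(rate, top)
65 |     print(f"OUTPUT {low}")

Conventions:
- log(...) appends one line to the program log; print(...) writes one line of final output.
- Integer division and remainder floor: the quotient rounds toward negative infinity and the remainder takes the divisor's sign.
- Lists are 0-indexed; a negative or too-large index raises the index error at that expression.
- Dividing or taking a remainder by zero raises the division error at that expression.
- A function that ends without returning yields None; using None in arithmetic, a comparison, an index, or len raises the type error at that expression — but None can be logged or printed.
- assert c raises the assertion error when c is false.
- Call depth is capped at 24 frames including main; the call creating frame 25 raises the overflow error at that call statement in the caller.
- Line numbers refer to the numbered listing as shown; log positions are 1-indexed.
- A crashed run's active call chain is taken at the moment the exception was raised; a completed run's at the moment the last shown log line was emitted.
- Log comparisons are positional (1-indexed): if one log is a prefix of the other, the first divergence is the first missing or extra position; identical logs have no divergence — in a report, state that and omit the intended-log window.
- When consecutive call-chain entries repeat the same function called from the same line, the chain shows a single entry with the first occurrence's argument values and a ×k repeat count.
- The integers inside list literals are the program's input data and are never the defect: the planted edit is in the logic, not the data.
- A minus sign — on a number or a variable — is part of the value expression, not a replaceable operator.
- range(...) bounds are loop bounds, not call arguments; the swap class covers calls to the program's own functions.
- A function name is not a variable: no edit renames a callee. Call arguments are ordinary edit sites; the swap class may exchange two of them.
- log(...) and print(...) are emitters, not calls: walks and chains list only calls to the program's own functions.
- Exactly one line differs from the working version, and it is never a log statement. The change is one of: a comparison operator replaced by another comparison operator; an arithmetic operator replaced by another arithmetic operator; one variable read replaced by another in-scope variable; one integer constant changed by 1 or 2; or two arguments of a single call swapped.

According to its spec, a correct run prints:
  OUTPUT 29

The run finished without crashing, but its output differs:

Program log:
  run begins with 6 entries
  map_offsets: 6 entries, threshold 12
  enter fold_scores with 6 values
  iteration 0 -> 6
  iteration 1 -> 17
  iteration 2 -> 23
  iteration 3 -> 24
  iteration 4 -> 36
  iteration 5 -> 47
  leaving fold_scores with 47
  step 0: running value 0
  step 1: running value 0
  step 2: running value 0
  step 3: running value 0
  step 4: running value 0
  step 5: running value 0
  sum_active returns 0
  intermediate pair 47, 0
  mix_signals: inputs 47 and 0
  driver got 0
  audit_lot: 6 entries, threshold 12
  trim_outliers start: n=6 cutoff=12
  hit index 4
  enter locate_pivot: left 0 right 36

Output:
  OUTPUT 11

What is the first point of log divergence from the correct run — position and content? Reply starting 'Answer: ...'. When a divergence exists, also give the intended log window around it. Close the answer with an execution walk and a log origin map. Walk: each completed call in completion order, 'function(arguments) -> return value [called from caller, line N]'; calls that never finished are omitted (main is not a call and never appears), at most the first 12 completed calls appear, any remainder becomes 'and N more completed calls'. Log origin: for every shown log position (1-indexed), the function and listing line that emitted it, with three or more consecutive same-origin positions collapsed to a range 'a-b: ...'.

Answer: at position 20 the run shows 'driver got 0' where the working version logs 'driver got 29'.
Intended log window:
  18: intermediate pair 47, 0
  19: mix_signals: inputs 47 and 0
  20: driver got 29
  21: audit_lot: 6 entries, threshold 12
Execution walk:
  fold_scores([6, 11, 6, 1, 12, 11]) -> 47  [called from map_offsets, line 30]
  sum_active([6, 11, 6, 1, 12, 11], 12) -> 0  [called from map_offsets, line 31]
  mix_signals(47, 0) -> 0  [called from map_offsets, line 33]
  map_offsets([6, 11, 6, 1, 12, 11], 12) -> 0  [called from main, line 61]
  trim_outliers([6, 11, 6, 1, 12, 11], 12) -> 4  [called from audit_lot, line 44]
  audit_lot([6, 11, 6, 1, 12, 11], 12) -> 36  [called from main, line 63]
  locate_pivot(0, 36) -> 11  [called from main, line 64]
Origin of each log line:
  1: from main, line 60
  2: from map_offsets, line 29
  3: from fold_scores, line 2
  4-9: from fold_scores, line 6
  10: from fold_scores, line 7
  11-16: from sum_active, line 15
  17: from sum_active, line 16
  18: from map_offsets, line 32
  19: from mix_signals, line 20
  20: from main, line 62
  21: from audit_lot, line 43
  22: from trim_outliers, line 36
  23: from trim_outliers, line 39
  24: from locate_pivot, line 49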